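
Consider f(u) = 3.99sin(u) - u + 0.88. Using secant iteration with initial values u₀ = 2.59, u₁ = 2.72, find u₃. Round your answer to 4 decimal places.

f(2.59) = 0.380937, f(2.72) = -0.207235
u₂ = 2.720000 − (-0.207235)·(2.720000 − 2.590000) / (-0.207235 − 0.380937) = 2.720000 − (-0.026941)/(-0.588172) = 2.674196
f(2.674196) = 0.003553
u₃ = 2.674196 − 0.003553·(2.674196 − 2.720000) / (0.003553 − (-0.207235)) = 2.674196 − (-0.000163)/(0.210788) = 2.674968

2.6750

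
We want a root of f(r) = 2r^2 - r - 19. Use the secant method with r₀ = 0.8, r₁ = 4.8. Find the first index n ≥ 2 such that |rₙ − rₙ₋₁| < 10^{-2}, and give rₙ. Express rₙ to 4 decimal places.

n = 6, rₙ = 3.3423

f(0.8) = -18.520000, f(4.8) = 22.280000
r₂ = 4.800000 − 22.280000·(4.000000)/(40.800000) = 2.615686;  |Δ| = 2.184314
f(2.615686) = -7.932057
r₃ = 2.615686 − (-7.932057)·(-2.184314)/(-30.212057) = 3.189169;  |Δ| = 0.573483
f(3.189169) = -1.847568
r₄ = 3.189169 − (-1.847568)·(0.573483)/(6.084489) = 3.363309;  |Δ| = 0.174139
f(3.363309) = 0.260381
r₅ = 3.363309 − 0.260381·(0.174139)/(2.107949) = 3.341798;  |Δ| = 0.021510
f(3.341798) = -0.006566
r₆ = 3.341798 − (-0.006566)·(-0.021510)/(-0.266947) = 3.342327;  |Δ| = 0.000529
|r₆ − r₅| = 0.000529 < 10^{-2}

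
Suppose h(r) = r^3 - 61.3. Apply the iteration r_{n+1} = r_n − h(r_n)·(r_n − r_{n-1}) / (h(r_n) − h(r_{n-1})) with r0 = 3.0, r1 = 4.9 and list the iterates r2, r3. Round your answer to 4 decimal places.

3.7189, 3.8949

h(3.0) = -34.300000, h(4.9) = 56.349000
r2 = 4.900000 − 56.349000·(4.900000 − 3.000000) / (56.349000 − (-34.300000)) = 4.900000 − (107.063100)/(90.649000) = 3.718927
h(3.718927) = -9.865691
r3 = 3.718927 − (-9.865691)·(3.718927 − 4.900000) / (-9.865691 − 56.349000) = 3.718927 − (11.652103)/(-66.214691) = 3.894901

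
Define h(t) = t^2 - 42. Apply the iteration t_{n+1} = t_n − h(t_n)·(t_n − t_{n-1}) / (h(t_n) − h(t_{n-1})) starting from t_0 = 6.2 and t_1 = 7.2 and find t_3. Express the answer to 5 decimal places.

6.47995

h(6.2) = -3.5600000, h(7.2) = 9.8400000
t_2 = 7.2000000 − 9.8400000·(7.2000000 − 6.2000000) / (9.8400000 − (-3.5600000)) = 7.2000000 − (9.8400000)/(13.4000000) = 6.4656716
h(6.4656716) = -0.1950902
t_3 = 6.4656716 − (-0.1950902)·(6.4656716 − 7.2000000) / (-0.1950902 − 9.8400000) = 6.4656716 − (0.1432603)/(-10.0350902) = 6.4799476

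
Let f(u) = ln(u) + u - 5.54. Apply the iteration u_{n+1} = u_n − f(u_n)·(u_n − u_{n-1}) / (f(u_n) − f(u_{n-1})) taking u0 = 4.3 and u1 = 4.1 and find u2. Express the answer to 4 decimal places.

f(4.3) = 0.218615, f(4.1) = -0.029013
u2 = 4.100000 − (-0.029013)·(4.100000 − 4.300000) / (-0.029013 − 0.218615) = 4.100000 − (0.005803)/(-0.247628) = 4.123433

4.1234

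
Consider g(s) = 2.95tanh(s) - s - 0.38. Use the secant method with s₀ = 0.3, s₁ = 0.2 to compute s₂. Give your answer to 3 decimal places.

0.199

g(0.3) = 0.17937, g(0.2) = 0.00226
s₂ = 0.20000 − 0.00226·(0.20000 − 0.30000) / (0.00226 − 0.17937) = 0.20000 − (-0.00023)/(-0.17712) = 0.19873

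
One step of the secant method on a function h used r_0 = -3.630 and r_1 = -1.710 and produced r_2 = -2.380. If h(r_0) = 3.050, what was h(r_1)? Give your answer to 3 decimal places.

The secant line through (-3.630, 3.050) and (-1.710, h(r_1)) crosses zero at r_2 = -2.380.
So (-3.630, 3.050), (-1.710, h(r_1)), (-2.380, 0) are collinear:
h(r_1) = 3.050 · (-1.710 − (-2.380)) / (-3.630 − (-2.380)) = 3.050 · (0.67000)/(-1.25000) = -1.63480

-1.635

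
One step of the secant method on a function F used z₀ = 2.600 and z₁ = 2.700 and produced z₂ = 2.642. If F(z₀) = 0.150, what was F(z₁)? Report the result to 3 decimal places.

-0.207

The secant line through (2.600, 0.150) and (2.700, F(z₁)) crosses zero at z₂ = 2.642.
So (2.600, 0.150), (2.700, F(z₁)), (2.642, 0) are collinear:
F(z₁) = 0.150 · (2.700 − 2.642) / (2.600 − 2.642) = 0.150 · (0.05800)/(-0.04200) = -0.20714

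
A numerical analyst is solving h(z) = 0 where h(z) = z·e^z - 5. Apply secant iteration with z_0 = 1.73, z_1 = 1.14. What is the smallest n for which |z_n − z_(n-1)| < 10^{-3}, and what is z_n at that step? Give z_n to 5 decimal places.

h(1.73) = 4.7583313, h(1.14) = -1.4354841
z_2 = 1.1400000 − (-1.4354841)·(-0.5900000)/(-6.1938153) = 1.2767389;  |Δ| = 0.1367389
h(1.2767389) = -0.4229805
z_3 = 1.2767389 − (-0.4229805)·(0.1367389)/(1.0125036) = 1.3338626;  |Δ| = 0.0571236
h(1.3338626) = 0.0629103
z_4 = 1.3338626 − 0.0629103·(0.0571236)/(0.4858908) = 1.3264665;  |Δ| = 0.0073960
h(1.3264665) = -0.0022631
z_5 = 1.3264665 − (-0.0022631)·(-0.0073960)/(-0.0651734) = 1.3267234;  |Δ| = 0.0002568
|z_5 − z_4| = 0.0002568 < 10^{-3}

n = 5, z_n = 1.32672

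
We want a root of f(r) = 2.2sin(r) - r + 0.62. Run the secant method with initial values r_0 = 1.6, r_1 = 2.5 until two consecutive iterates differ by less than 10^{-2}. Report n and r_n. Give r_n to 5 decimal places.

f(1.6) = 1.2190619, f(2.5) = -0.5633613
r_2 = 2.5000000 − (-0.5633613)·(0.9000000)/(-1.7824232) = 2.2155417;  |Δ| = 0.2844583
f(2.2155417) = 0.1628146
r_3 = 2.2155417 − 0.1628146·(-0.2844583)/(0.7261759) = 2.2793196;  |Δ| = 0.0637779
f(2.2793196) = 0.0111925
r_4 = 2.2793196 − 0.0111925·(0.0637779)/(-0.1516221) = 2.2840275;  |Δ| = 0.0047080
|r_4 − r_3| = 0.0047080 < 10^{-2}

n = 4, r_n = 2.28403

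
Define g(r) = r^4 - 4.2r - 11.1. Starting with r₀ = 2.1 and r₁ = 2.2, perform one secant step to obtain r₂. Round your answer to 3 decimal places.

g(2.1) = -0.47190, g(2.2) = 3.08560
r₂ = 2.20000 − 3.08560·(2.20000 − 2.10000) / (3.08560 − (-0.47190)) = 2.20000 − (0.30856)/(3.55750) = 2.11326

2.113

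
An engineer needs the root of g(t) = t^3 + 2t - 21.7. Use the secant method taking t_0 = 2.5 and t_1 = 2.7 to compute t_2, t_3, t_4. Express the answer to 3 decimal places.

g(2.5) = -1.07500, g(2.7) = 3.38300
t_2 = 2.70000 − 3.38300·(2.70000 − 2.50000) / (3.38300 − (-1.07500)) = 2.70000 − (0.67660)/(4.45800) = 2.54823
g(2.54823) = -0.05671
t_3 = 2.54823 − (-0.05671)·(2.54823 − 2.70000) / (-0.05671 − 3.38300) = 2.54823 − (0.00861)/(-3.43971) = 2.55073
g(2.55073) = -0.00291
t_4 = 2.55073 − (-0.00291)·(2.55073 − 2.54823) / (-0.00291 − (-0.05671)) = 2.55073 − (-0.00001)/(0.05380) = 2.55087

2.548, 2.551, 2.551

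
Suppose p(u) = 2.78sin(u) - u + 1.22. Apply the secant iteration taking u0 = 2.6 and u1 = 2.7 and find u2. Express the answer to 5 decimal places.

2.61539

p(2.6) = 0.0530938, p(2.7) = -0.2918839
u2 = 2.7000000 − (-0.2918839)·(2.7000000 − 2.6000000) / (-0.2918839 − 0.0530938) = 2.7000000 − (-0.0291884)/(-0.3449777) = 2.6153905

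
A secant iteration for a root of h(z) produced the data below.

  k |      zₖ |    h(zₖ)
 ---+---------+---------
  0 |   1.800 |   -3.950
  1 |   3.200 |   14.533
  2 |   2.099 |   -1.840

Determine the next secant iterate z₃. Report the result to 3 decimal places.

2.223

z₃ = 2.099 − (-1.840)·(2.099 − 3.200) / (-1.840 − 14.533)
   = 2.099 − (2.02584)/(-16.37300) = 2.22273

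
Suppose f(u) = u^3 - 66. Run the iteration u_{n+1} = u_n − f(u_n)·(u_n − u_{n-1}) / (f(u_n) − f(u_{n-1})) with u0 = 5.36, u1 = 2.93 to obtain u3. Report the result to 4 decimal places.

4.1633

f(5.36) = 87.990656, f(2.93) = -40.846243
u2 = 2.930000 − (-40.846243)·(2.930000 − 5.360000) / (-40.846243 − 87.990656) = 2.930000 − (99.256370)/(-128.836899) = 3.700403
f(3.700403) = -15.330435
u3 = 3.700403 − (-15.330435)·(3.700403 − 2.930000) / (-15.330435 − (-40.846243)) = 3.700403 − (-11.810618)/(25.515808) = 4.163278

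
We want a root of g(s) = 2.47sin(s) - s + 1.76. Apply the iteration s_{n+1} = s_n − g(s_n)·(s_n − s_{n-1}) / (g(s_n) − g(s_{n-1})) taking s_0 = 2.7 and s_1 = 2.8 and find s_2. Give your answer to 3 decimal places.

g(2.7) = 0.11563, g(2.8) = -0.21258
s_2 = 2.80000 − (-0.21258)·(2.80000 − 2.70000) / (-0.21258 − 0.11563) = 2.80000 − (-0.02126)/(-0.32821) = 2.73523

2.735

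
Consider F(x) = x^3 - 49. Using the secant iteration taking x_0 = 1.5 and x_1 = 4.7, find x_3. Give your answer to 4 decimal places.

F(1.5) = -45.625000, F(4.7) = 54.823000
x_2 = 4.700000 − 54.823000·(4.700000 − 1.500000) / (54.823000 − (-45.625000)) = 4.700000 − (175.433600)/(100.448000) = 2.953488
F(2.953488) = -23.236445
x_3 = 2.953488 − (-23.236445)·(2.953488 − 4.700000) / (-23.236445 − 54.823000) = 2.953488 − (40.582721)/(-78.059445) = 3.473383

3.4734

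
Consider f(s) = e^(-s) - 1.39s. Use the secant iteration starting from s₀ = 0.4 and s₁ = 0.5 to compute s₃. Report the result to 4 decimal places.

f(0.4) = 0.114320, f(0.5) = -0.088469
s₂ = 0.500000 − (-0.088469)·(0.500000 − 0.400000) / (-0.088469 − 0.114320) = 0.500000 − (-0.008847)/(-0.202789) = 0.456374
f(0.456374) = -0.000783
s₃ = 0.456374 − (-0.000783)·(0.456374 − 0.500000) / (-0.000783 − (-0.088469)) = 0.456374 − (0.000034)/(0.087687) = 0.455984

0.4560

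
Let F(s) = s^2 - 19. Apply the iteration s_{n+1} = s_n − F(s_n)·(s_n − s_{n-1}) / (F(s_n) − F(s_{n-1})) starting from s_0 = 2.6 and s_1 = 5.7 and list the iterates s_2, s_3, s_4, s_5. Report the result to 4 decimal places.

4.0747, 4.3199, 4.3602, 4.3589

F(2.6) = -12.240000, F(5.7) = 13.490000
s_2 = 5.700000 − 13.490000·(5.700000 − 2.600000) / (13.490000 − (-12.240000)) = 5.700000 − (41.819000)/(25.730000) = 4.074699
F(4.074699) = -2.396830
s_3 = 4.074699 − (-2.396830)·(4.074699 − 5.700000) / (-2.396830 − 13.490000) = 4.074699 − (3.895570)/(-15.886830) = 4.319906
F(4.319906) = -0.338409
s_4 = 4.319906 − (-0.338409)·(4.319906 − 4.074699) / (-0.338409 − (-2.396830)) = 4.319906 − (-0.082981)/(2.058420) = 4.360219
F(4.360219) = 0.011510
s_5 = 4.360219 − 0.011510·(4.360219 − 4.319906) / (0.011510 − (-0.338409)) = 4.360219 − (0.000464)/(0.349919) = 4.358893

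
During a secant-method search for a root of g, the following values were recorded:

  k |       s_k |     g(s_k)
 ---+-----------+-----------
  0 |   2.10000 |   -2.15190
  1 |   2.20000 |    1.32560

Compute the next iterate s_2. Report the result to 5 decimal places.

2.16188

s_2 = 2.20000 − 1.32560·(2.20000 − 2.10000) / (1.32560 − (-2.15190))
   = 2.20000 − (0.1325600)/(3.4775000) = 2.1618807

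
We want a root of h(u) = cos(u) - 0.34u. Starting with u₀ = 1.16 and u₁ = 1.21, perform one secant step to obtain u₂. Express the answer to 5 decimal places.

1.16390

h(1.16) = 0.0049395, h(1.21) = -0.0583806
u₂ = 1.2100000 − (-0.0583806)·(1.2100000 − 1.1600000) / (-0.0583806 − 0.0049395) = 1.2100000 − (-0.0029190)/(-0.0633201) = 1.1639004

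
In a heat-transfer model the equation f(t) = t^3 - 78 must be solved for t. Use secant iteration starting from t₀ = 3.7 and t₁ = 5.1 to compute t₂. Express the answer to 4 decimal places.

f(3.7) = -27.347000, f(5.1) = 54.651000
t₂ = 5.100000 − 54.651000·(5.100000 − 3.700000) / (54.651000 − (-27.347000)) = 5.100000 − (76.511400)/(81.998000) = 4.166911

4.1669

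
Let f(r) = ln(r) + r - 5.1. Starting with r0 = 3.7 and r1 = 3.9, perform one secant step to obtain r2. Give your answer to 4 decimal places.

3.7726

f(3.7) = -0.091667, f(3.9) = 0.160977
r2 = 3.900000 − 0.160977·(3.900000 − 3.700000) / (0.160977 − (-0.091667)) = 3.900000 − (0.032195)/(0.252644) = 3.772566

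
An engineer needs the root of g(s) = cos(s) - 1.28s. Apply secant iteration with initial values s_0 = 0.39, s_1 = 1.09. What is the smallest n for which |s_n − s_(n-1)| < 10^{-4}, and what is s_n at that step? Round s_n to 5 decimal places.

g(0.39) = 0.4257091, g(1.09) = -0.9327146
s_2 = 1.0900000 − (-0.9327146)·(0.7000000)/(-1.3584237) = 0.6093692;  |Δ| = 0.4806308
g(0.6093692) = 0.0400166
s_3 = 0.6093692 − 0.0400166·(-0.4806308)/(0.9727312) = 0.6291416;  |Δ| = 0.0197724
g(0.6291416) = 0.0032317
s_4 = 0.6291416 − 0.0032317·(0.0197724)/(-0.0367849) = 0.6308787;  |Δ| = 0.0017371
g(0.6308787) = -0.0000152
s_5 = 0.6308787 − (-0.0000152)·(0.0017371)/(-0.0032469) = 0.6308706;  |Δ| = 0.0000081
|s_5 − s_4| = 0.0000081 < 10^{-4}

n = 5, s_n = 0.63087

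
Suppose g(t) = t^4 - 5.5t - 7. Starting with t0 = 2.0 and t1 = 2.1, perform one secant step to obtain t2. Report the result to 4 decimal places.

g(2.0) = -2.000000, g(2.1) = 0.898100
t2 = 2.100000 − 0.898100·(2.100000 − 2.000000) / (0.898100 − (-2.000000)) = 2.100000 − (0.089810)/(2.898100) = 2.069011

2.0690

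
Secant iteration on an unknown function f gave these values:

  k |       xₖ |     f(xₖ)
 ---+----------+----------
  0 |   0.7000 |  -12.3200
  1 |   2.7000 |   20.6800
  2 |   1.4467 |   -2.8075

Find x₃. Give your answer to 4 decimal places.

1.5965

x₃ = 1.4467 − (-2.8075)·(1.4467 − 2.7000) / (-2.8075 − 20.6800)
   = 1.4467 − (3.518640)/(-23.487500) = 1.596509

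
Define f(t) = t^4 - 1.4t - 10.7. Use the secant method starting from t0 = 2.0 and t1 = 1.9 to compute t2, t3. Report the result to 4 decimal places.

1.9116, 1.9125

f(2.0) = 2.500000, f(1.9) = -0.327900
t2 = 1.900000 − (-0.327900)·(1.900000 − 2.000000) / (-0.327900 − 2.500000) = 1.900000 − (0.032790)/(-2.827900) = 1.911595
f(1.911595) = -0.023084
t3 = 1.911595 − (-0.023084)·(1.911595 − 1.900000) / (-0.023084 − (-0.327900)) = 1.911595 − (-0.000268)/(0.304816) = 1.912473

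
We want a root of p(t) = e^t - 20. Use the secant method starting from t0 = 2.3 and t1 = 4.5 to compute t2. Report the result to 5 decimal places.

p(2.3) = -10.0258175, p(4.5) = 70.0171313
t2 = 4.5000000 − 70.0171313·(4.5000000 − 2.3000000) / (70.0171313 − (-10.0258175)) = 4.5000000 − (154.0376889)/(80.0429488) = 2.5755620

2.57556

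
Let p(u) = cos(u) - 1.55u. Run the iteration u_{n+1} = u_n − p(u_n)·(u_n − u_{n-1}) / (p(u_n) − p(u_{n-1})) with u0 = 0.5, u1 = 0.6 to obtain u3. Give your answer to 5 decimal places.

p(0.5) = 0.1025826, p(0.6) = -0.1046644
u2 = 0.6000000 − (-0.1046644)·(0.6000000 − 0.5000000) / (-0.1046644 − 0.1025826) = 0.6000000 − (-0.0104664)/(-0.2072469) = 0.5494977
p(0.5494977) = 0.0010654
u3 = 0.5494977 − 0.0010654·(0.5494977 − 0.6000000) / (0.0010654 − (-0.1046644)) = 0.5494977 − (-0.0000538)/(0.1057298) = 0.5500067

0.55001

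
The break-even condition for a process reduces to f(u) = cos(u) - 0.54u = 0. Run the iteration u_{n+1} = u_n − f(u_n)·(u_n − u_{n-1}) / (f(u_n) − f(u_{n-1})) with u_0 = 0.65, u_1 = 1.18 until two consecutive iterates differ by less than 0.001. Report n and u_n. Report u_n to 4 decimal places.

f(0.65) = 0.445084, f(1.18) = -0.256275
u_2 = 1.180000 − (-0.256275)·(0.530000)/(-0.701359) = 0.986339;  |Δ| = 0.193661
f(0.986339) = 0.019124
u_3 = 0.986339 − 0.019124·(-0.193661)/(0.275399) = 0.999787;  |Δ| = 0.013448
f(0.999787) = 0.000597
u_4 = 0.999787 − 0.000597·(0.013448)/(-0.018527) = 1.000220;  |Δ| = 0.000433
|u_4 − u_3| = 0.000433 < 0.001

n = 4, u_n = 1.0002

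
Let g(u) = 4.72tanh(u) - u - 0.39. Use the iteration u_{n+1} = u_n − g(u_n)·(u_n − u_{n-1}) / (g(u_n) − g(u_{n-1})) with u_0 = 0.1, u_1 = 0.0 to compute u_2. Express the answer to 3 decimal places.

g(0.1) = -0.01957, g(0.0) = -0.39000
u_2 = 0.00000 − (-0.39000)·(0.00000 − 0.10000) / (-0.39000 − (-0.01957)) = 0.00000 − (0.03900)/(-0.37043) = 0.10528

0.105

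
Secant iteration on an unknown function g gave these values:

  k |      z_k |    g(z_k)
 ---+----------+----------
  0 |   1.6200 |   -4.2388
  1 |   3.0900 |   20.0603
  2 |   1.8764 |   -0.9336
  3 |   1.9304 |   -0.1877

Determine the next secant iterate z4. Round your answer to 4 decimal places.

z4 = 1.9304 − (-0.1877)·(1.9304 − 1.8764) / (-0.1877 − (-0.9336))
   = 1.9304 − (-0.010136)/(0.745900) = 1.943989

1.9440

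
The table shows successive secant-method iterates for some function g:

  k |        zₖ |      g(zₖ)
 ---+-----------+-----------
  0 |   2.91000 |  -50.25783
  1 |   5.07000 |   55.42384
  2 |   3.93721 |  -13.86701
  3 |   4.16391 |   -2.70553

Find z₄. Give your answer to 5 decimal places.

z₄ = 4.16391 − (-2.70553)·(4.16391 − 3.93721) / (-2.70553 − (-13.86701))
   = 4.16391 − (-0.6133437)/(11.1614800) = 4.2188618

4.21886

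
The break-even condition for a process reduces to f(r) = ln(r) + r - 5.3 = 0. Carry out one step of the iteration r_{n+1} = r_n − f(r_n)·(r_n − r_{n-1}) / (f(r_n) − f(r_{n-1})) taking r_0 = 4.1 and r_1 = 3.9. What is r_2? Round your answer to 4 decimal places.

f(4.1) = 0.210987, f(3.9) = -0.039023
r_2 = 3.900000 − (-0.039023)·(3.900000 − 4.100000) / (-0.039023 − 0.210987) = 3.900000 − (0.007805)/(-0.250010) = 3.931217

3.9312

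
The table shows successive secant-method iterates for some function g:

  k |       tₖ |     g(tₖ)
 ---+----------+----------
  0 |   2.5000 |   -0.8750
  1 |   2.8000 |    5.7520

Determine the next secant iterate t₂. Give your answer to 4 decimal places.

2.5396

t₂ = 2.8000 − 5.7520·(2.8000 − 2.5000) / (5.7520 − (-0.8750))
   = 2.8000 − (1.725600)/(6.627000) = 2.539611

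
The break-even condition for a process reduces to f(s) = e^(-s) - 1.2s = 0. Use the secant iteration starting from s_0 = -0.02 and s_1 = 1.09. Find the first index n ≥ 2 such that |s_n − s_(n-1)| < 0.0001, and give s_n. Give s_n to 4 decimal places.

f(-0.02) = 1.044201, f(1.09) = -0.971784
s_2 = 1.090000 − (-0.971784)·(1.110000)/(-2.015985) = 0.554937;  |Δ| = 0.535063
f(0.554937) = -0.091815
s_3 = 0.554937 − (-0.091815)·(-0.535063)/(0.879968) = 0.499108;  |Δ| = 0.055828
f(0.499108) = 0.008141
s_4 = 0.499108 − 0.008141·(-0.055828)/(0.099957) = 0.503656;  |Δ| = 0.004547
f(0.503656) = -0.000069
s_5 = 0.503656 − (-0.000069)·(0.004547)/(-0.008211) = 0.503617;  |Δ| = 0.000038
|s_5 − s_4| = 0.000038 < 0.0001

n = 5, s_n = 0.5036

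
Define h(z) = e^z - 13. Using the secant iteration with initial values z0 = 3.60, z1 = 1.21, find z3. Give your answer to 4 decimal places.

h(3.60) = 23.598234, h(1.21) = -9.646515
z2 = 1.210000 − (-9.646515)·(1.210000 − 3.600000) / (-9.646515 − 23.598234) = 1.210000 − (23.055172)/(-33.244750) = 1.903498
h(1.903498) = -6.290677
z3 = 1.903498 − (-6.290677)·(1.903498 − 1.210000) / (-6.290677 − (-9.646515)) = 1.903498 − (-4.362572)/(3.355839) = 3.203493

3.2035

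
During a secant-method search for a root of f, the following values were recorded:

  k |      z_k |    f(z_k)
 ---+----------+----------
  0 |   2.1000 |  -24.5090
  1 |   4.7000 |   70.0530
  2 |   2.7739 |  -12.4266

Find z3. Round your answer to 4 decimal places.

3.0641

z3 = 2.7739 − (-12.4266)·(2.7739 − 4.7000) / (-12.4266 − 70.0530)
   = 2.7739 − (23.934874)/(-82.479600) = 3.064091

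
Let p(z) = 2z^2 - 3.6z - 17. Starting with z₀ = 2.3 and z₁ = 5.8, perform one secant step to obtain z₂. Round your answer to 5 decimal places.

p(2.3) = -14.7000000, p(5.8) = 29.4000000
z₂ = 5.8000000 − 29.4000000·(5.8000000 − 2.3000000) / (29.4000000 − (-14.7000000)) = 5.8000000 − (102.9000000)/(44.1000000) = 3.4666667

3.46667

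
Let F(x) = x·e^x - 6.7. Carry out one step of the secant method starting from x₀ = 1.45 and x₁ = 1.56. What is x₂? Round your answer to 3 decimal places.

F(1.45) = -0.51848, F(1.56) = 0.72376
x₂ = 1.56000 − 0.72376·(1.56000 − 1.45000) / (0.72376 − (-0.51848)) = 1.56000 − (0.07961)/(1.24225) = 1.49591

1.496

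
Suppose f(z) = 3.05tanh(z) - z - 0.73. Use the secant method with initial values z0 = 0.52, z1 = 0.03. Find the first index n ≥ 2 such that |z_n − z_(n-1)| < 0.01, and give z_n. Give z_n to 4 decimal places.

f(0.52) = 0.206985, f(0.03) = -0.668527
z2 = 0.030000 − (-0.668527)·(-0.490000)/(-0.875512) = 0.404156;  |Δ| = 0.374156
f(0.404156) = 0.035517
z3 = 0.404156 − 0.035517·(0.374156)/(0.704045) = 0.385281;  |Δ| = 0.018875
f(0.385281) = 0.004938
z4 = 0.385281 − 0.004938·(-0.018875)/(-0.030580) = 0.382233;  |Δ| = 0.003048
|z4 − z3| = 0.003048 < 0.01

n = 4, z_n = 0.3822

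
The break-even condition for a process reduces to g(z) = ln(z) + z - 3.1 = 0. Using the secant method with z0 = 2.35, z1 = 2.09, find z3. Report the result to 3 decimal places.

g(2.35) = 0.10442, g(2.09) = -0.27284
z2 = 2.09000 − (-0.27284)·(2.09000 − 2.35000) / (-0.27284 − 0.10442) = 2.09000 − (0.07094)/(-0.37725) = 2.27804
g(2.27804) = 0.00135
z3 = 2.27804 − 0.00135·(2.27804 − 2.09000) / (0.00135 − (-0.27284)) = 2.27804 − (0.00025)/(0.27419) = 2.27711

2.277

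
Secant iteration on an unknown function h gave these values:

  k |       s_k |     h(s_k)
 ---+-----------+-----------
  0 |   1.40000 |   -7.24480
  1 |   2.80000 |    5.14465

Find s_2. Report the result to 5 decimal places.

2.21866

s_2 = 2.80000 − 5.14465·(2.80000 − 1.40000) / (5.14465 − (-7.24480))
   = 2.80000 − (7.2025100)/(12.3894500) = 2.2186578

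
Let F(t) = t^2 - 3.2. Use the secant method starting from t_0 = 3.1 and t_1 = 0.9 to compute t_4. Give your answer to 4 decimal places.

1.7796

F(3.1) = 6.410000, F(0.9) = -2.390000
t_2 = 0.900000 − (-2.390000)·(0.900000 − 3.100000) / (-2.390000 − 6.410000) = 0.900000 − (5.258000)/(-8.800000) = 1.497500
F(1.497500) = -0.957494
t_3 = 1.497500 − (-0.957494)·(1.497500 − 0.900000) / (-0.957494 − (-2.390000)) = 1.497500 − (-0.572103)/(1.432506) = 1.896872
F(1.896872) = 0.398122
t_4 = 1.896872 − 0.398122·(1.896872 − 1.497500) / (0.398122 − (-0.957494)) = 1.896872 − (0.158999)/(1.355616) = 1.779583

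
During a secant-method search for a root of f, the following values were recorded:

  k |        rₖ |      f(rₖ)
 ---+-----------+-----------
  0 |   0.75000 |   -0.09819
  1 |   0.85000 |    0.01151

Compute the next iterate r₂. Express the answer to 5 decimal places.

0.83951

r₂ = 0.85000 − 0.01151·(0.85000 − 0.75000) / (0.01151 − (-0.09819))
   = 0.85000 − (0.0011510)/(0.1097000) = 0.8395077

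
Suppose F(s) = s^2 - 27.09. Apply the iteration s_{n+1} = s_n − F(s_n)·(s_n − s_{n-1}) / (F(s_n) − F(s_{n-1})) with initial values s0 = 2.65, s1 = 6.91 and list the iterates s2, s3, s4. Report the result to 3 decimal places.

F(2.65) = -20.06750, F(6.91) = 20.65810
s2 = 6.91000 − 20.65810·(6.91000 − 2.65000) / (20.65810 − (-20.06750)) = 6.91000 − (88.00351)/(40.72560) = 4.74911
F(4.74911) = -4.53595
s3 = 4.74911 − (-4.53595)·(4.74911 − 6.91000) / (-4.53595 − 20.65810) = 4.74911 − (9.80168)/(-25.19405) = 5.13816
F(5.13816) = -0.68933
s4 = 5.13816 − (-0.68933)·(5.13816 − 4.74911) / (-0.68933 − (-4.53595)) = 5.13816 − (-0.26818)/(3.84662) = 5.20788

4.749, 5.138, 5.208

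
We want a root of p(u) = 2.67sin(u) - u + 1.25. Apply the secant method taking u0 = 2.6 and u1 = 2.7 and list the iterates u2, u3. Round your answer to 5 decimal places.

p(2.6) = 0.0263887, p(2.7) = -0.3088957
u2 = 2.7000000 − (-0.3088957)·(2.7000000 − 2.6000000) / (-0.3088957 − 0.0263887) = 2.7000000 − (-0.0308896)/(-0.3352844) = 2.6078705
p(2.6078705) = 0.0004688
u3 = 2.6078705 − 0.0004688·(2.6078705 − 2.7000000) / (0.0004688 − (-0.3088957)) = 2.6078705 − (-0.0000432)/(0.3093645) = 2.6080101

2.60787, 2.60801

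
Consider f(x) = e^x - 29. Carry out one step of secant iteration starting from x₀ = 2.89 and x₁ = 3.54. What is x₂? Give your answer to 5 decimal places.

f(2.89) = -11.0066904, f(3.54) = 5.4669192
x₂ = 3.5400000 − 5.4669192·(3.5400000 − 2.8900000) / (5.4669192 − (-11.0066904)) = 3.5400000 − (3.5534975)/(16.4736096) = 3.3242915

3.32429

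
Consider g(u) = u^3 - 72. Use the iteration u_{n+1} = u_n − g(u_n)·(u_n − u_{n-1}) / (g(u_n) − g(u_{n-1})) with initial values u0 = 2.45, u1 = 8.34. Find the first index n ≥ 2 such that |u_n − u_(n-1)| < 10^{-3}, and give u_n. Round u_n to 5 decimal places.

n = 8, u_n = 4.16017

g(2.45) = -57.2938750, g(8.34) = 508.0937040
u2 = 8.3400000 − 508.0937040·(5.8900000)/(565.3875790) = 3.0468665;  |Δ| = 5.2931335
g(3.0468665) = -43.7147324
u3 = 3.0468665 − (-43.7147324)·(-5.2931335)/(-551.8084364) = 3.4661931;  |Δ| = 0.4193265
g(3.4661931) = -30.3554433
u4 = 3.4661931 − (-30.3554433)·(0.4193265)/(13.3592892) = 4.4190014;  |Δ| = 0.9528084
g(4.4190014) = 14.2923755
u5 = 4.4190014 − 14.2923755·(0.9528084)/(44.6478188) = 4.1139945;  |Δ| = 0.3050069
g(4.1139945) = -2.3708470
u6 = 4.1139945 − (-2.3708470)·(-0.3050069)/(-16.6632225) = 4.1573909;  |Δ| = 0.0433965
g(4.1573909) = -0.1440736
u7 = 4.1573909 − (-0.1440736)·(0.0433965)/(2.2267734) = 4.1601987;  |Δ| = 0.0028078
g(4.1601987) = 0.0016128
u8 = 4.1601987 − 0.0016128·(0.0028078)/(0.1456863) = 4.1601676;  |Δ| = 0.0000311
|u8 − u7| = 0.0000311 < 10^{-3}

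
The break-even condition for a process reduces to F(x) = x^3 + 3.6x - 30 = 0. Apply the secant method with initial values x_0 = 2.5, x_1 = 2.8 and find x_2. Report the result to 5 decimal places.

2.71770

F(2.5) = -5.3750000, F(2.8) = 2.0320000
x_2 = 2.8000000 − 2.0320000·(2.8000000 − 2.5000000) / (2.0320000 − (-5.3750000)) = 2.8000000 − (0.6096000)/(7.4070000) = 2.7176995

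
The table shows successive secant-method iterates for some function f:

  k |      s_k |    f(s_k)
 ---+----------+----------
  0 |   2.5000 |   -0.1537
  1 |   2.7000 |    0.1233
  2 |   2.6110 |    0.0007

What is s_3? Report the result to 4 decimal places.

2.6105

s_3 = 2.6110 − 0.0007·(2.6110 − 2.7000) / (0.0007 − 0.1233)
   = 2.6110 − (-0.000062)/(-0.122600) = 2.610492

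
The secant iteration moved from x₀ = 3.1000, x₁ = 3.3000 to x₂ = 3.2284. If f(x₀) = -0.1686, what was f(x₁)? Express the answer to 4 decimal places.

The secant line through (3.1000, -0.1686) and (3.3000, f(x₁)) crosses zero at x₂ = 3.2284.
So (3.1000, -0.1686), (3.3000, f(x₁)), (3.2284, 0) are collinear:
f(x₁) = -0.1686 · (3.3000 − 3.2284) / (3.1000 − 3.2284) = -0.1686 · (0.071600)/(-0.128400) = 0.094017

0.0940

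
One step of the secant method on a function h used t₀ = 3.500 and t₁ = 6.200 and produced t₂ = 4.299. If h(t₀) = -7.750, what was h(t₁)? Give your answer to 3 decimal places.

18.439

The secant line through (3.500, -7.750) and (6.200, h(t₁)) crosses zero at t₂ = 4.299.
So (3.500, -7.750), (6.200, h(t₁)), (4.299, 0) are collinear:
h(t₁) = -7.750 · (6.200 − 4.299) / (3.500 − 4.299) = -7.750 · (1.90100)/(-0.79900) = 18.43899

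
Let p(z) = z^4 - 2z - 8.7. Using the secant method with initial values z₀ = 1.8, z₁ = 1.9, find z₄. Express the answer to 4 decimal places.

1.8787

p(1.8) = -1.802400, p(1.9) = 0.532100
z₂ = 1.900000 − 0.532100·(1.900000 − 1.800000) / (0.532100 − (-1.802400)) = 1.900000 − (0.053210)/(2.334500) = 1.877207
p(1.877207) = -0.036497
z₃ = 1.877207 − (-0.036497)·(1.877207 − 1.900000) / (-0.036497 − 0.532100) = 1.877207 − (0.000832)/(-0.568597) = 1.878670
p(1.878670) = -0.000666
z₄ = 1.878670 − (-0.000666)·(1.878670 − 1.877207) / (-0.000666 − (-0.036497)) = 1.878670 − (-0.000001)/(0.035831) = 1.878697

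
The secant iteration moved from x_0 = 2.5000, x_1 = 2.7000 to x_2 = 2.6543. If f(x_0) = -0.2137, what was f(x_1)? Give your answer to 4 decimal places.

The secant line through (2.5000, -0.2137) and (2.7000, f(x_1)) crosses zero at x_2 = 2.6543.
So (2.5000, -0.2137), (2.7000, f(x_1)), (2.6543, 0) are collinear:
f(x_1) = -0.2137 · (2.7000 − 2.6543) / (2.5000 − 2.6543) = -0.2137 · (0.045700)/(-0.154300) = 0.063293

0.0633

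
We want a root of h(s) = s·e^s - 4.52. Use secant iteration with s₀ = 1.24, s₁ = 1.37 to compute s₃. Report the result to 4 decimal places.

h(1.24) = -0.235039, h(1.37) = 0.871430
s₂ = 1.370000 − 0.871430·(1.370000 − 1.240000) / (0.871430 − (-0.235039)) = 1.370000 − (0.113286)/(1.106470) = 1.267615
h(1.267615) = -0.016963
s₃ = 1.267615 − (-0.016963)·(1.267615 − 1.370000) / (-0.016963 − 0.871430) = 1.267615 − (0.001737)/(-0.888393) = 1.269570

1.2696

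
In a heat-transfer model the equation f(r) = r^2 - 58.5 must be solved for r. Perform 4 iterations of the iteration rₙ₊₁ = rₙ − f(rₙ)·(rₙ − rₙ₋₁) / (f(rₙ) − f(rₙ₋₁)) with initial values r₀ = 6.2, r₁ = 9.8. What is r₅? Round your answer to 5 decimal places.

f(6.2) = -20.0600000, f(9.8) = 37.5400000
r₂ = 9.8000000 − 37.5400000·(9.8000000 − 6.2000000) / (37.5400000 − (-20.0600000)) = 9.8000000 − (135.1440000)/(57.6000000) = 7.4537500
f(7.4537500) = -2.9416109
r₃ = 7.4537500 − (-2.9416109)·(7.4537500 − 9.8000000) / (-2.9416109 − 37.5400000) = 7.4537500 − (6.9017547)/(-40.4816109) = 7.6242411
f(7.6242411) = -0.3709475
r₄ = 7.6242411 − (-0.3709475)·(7.6242411 − 7.4537500) / (-0.3709475 − (-2.9416109)) = 7.6242411 − (-0.0632433)/(2.5706634) = 7.6488430
f(7.6488430) = 0.0047997
r₅ = 7.6488430 − 0.0047997·(7.6488430 − 7.6242411) / (0.0047997 − (-0.3709475)) = 7.6488430 − (0.0001181)/(0.3757472) = 7.6485288

7.64853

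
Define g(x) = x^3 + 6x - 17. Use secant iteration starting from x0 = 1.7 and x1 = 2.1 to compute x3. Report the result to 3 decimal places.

1.822

g(1.7) = -1.88700, g(2.1) = 4.86100
x2 = 2.10000 − 4.86100·(2.10000 − 1.70000) / (4.86100 − (-1.88700)) = 2.10000 − (1.94440)/(6.74800) = 1.81186
g(1.81186) = -0.18087
x3 = 1.81186 − (-0.18087)·(1.81186 − 2.10000) / (-0.18087 − 4.86100) = 1.81186 − (0.05212)/(-5.04187) = 1.82219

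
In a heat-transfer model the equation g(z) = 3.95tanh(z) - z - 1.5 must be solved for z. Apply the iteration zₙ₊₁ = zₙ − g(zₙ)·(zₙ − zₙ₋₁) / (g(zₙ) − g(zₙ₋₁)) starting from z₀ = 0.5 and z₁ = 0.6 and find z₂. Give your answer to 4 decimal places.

g(0.5) = -0.174637, g(0.6) = 0.021346
z₂ = 0.600000 − 0.021346·(0.600000 − 0.500000) / (0.021346 − (-0.174637)) = 0.600000 − (0.002135)/(0.195983) = 0.589108

0.5891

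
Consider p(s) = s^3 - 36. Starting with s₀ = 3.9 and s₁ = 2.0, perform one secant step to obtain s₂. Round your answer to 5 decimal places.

3.03665

p(3.9) = 23.3190000, p(2.0) = -28.0000000
s₂ = 2.0000000 − (-28.0000000)·(2.0000000 − 3.9000000) / (-28.0000000 − 23.3190000) = 2.0000000 − (53.2000000)/(-51.3190000) = 3.0366531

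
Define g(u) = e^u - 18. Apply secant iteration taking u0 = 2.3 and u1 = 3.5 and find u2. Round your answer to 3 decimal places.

2.716

g(2.3) = -8.02582, g(3.5) = 15.11545
u2 = 3.50000 − 15.11545·(3.50000 − 2.30000) / (15.11545 − (-8.02582)) = 3.50000 − (18.13854)/(23.14127) = 2.71618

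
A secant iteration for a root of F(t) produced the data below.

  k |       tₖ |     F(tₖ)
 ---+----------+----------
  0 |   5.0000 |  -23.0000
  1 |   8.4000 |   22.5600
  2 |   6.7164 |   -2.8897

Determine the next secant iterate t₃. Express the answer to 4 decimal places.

6.9076

t₃ = 6.7164 − (-2.8897)·(6.7164 − 8.4000) / (-2.8897 − 22.5600)
   = 6.7164 − (4.865099)/(-25.449700) = 6.907565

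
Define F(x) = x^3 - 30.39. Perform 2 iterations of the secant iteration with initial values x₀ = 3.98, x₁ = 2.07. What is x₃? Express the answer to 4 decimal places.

F(3.98) = 32.654792, F(2.07) = -21.520257
x₂ = 2.070000 − (-21.520257)·(2.070000 − 3.980000) / (-21.520257 − 32.654792) = 2.070000 − (41.103691)/(-54.175049) = 2.828720
F(2.828720) = -7.755554
x₃ = 2.828720 − (-7.755554)·(2.828720 − 2.070000) / (-7.755554 − (-21.520257)) = 2.828720 − (-5.884294)/(13.764703) = 3.256211

3.2562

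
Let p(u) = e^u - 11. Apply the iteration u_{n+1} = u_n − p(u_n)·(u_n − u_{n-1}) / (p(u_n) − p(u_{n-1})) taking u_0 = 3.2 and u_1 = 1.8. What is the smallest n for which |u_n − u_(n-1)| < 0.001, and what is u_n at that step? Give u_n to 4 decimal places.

p(3.2) = 13.532530, p(1.8) = -4.950353
u_2 = 1.800000 − (-4.950353)·(-1.400000)/(-18.482883) = 2.174968;  |Δ| = 0.374968
p(2.174968) = -2.198095
u_3 = 2.174968 − (-2.198095)·(0.374968)/(2.752258) = 2.474437;  |Δ| = 0.299469
p(2.474437) = 0.875021
u_4 = 2.474437 − 0.875021·(0.299469)/(3.073116) = 2.389168;  |Δ| = 0.085269
p(2.389168) = -0.095581
u_5 = 2.389168 − (-0.095581)·(-0.085269)/(-0.970602) = 2.397565;  |Δ| = 0.008397
p(2.397565) = -0.003632
u_6 = 2.397565 − (-0.003632)·(0.008397)/(0.091950) = 2.397897;  |Δ| = 0.000332
|u_6 − u_5| = 0.000332 < 0.001

n = 6, u_n = 2.3979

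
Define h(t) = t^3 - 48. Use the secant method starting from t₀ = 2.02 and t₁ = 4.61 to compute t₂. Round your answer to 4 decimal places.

3.1676

h(2.02) = -39.757592, h(4.61) = 49.972181
t₂ = 4.610000 − 49.972181·(4.610000 − 2.020000) / (49.972181 − (-39.757592)) = 4.610000 − (129.427949)/(89.729773) = 3.167581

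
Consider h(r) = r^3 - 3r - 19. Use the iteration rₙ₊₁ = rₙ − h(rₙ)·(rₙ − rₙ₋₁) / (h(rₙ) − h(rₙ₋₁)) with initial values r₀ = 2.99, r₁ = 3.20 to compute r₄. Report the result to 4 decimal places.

h(2.99) = -1.239101, h(3.20) = 4.168000
r₂ = 3.200000 − 4.168000·(3.200000 − 2.990000) / (4.168000 − (-1.239101)) = 3.200000 − (0.875280)/(5.407101) = 3.038124
h(3.038124) = -0.071888
r₃ = 3.038124 − (-0.071888)·(3.038124 − 3.200000) / (-0.071888 − 4.168000) = 3.038124 − (0.011637)/(-4.239888) = 3.040869
h(3.040869) = -0.004053
r₄ = 3.040869 − (-0.004053)·(3.040869 − 3.038124) / (-0.004053 − (-0.071888)) = 3.040869 − (-0.000011)/(0.067835) = 3.041033

3.0410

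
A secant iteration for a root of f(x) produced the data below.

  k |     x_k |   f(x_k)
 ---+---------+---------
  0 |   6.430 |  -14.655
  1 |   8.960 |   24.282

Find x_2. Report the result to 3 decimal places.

x_2 = 8.960 − 24.282·(8.960 − 6.430) / (24.282 − (-14.655))
   = 8.960 − (61.43346)/(38.93700) = 7.38223

7.382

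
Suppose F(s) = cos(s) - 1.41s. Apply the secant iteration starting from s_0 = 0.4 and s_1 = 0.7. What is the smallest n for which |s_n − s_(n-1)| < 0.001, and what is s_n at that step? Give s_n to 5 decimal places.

F(0.4) = 0.3570610, F(0.7) = -0.2221578
s_2 = 0.7000000 − (-0.2221578)·(0.3000000)/(-0.5792188) = 0.5849358;  |Δ| = 0.1150642
F(0.5849358) = 0.0089880
s_3 = 0.5849358 − 0.0089880·(-0.1150642)/(0.2311459) = 0.5894100;  |Δ| = 0.0044742
F(0.5894100) = 0.0002006
s_4 = 0.5894100 − 0.0002006·(0.0044742)/(-0.0087874) = 0.5895122;  |Δ| = 0.0001021
|s_4 − s_3| = 0.0001021 < 0.001

n = 4, s_n = 0.58951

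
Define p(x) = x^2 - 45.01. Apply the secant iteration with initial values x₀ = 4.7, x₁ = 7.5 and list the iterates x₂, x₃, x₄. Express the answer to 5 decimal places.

p(4.7) = -22.9200000, p(7.5) = 11.2400000
x₂ = 7.5000000 − 11.2400000·(7.5000000 − 4.7000000) / (11.2400000 − (-22.9200000)) = 7.5000000 − (31.4720000)/(34.1600000) = 6.5786885
p(6.5786885) = -1.7308573
x₃ = 6.5786885 − (-1.7308573)·(6.5786885 − 7.5000000) / (-1.7308573 − 11.2400000) = 6.5786885 − (1.5946587)/(-12.9708573) = 6.7016302
p(6.7016302) = -0.0981529
x₄ = 6.7016302 − (-0.0981529)·(6.7016302 − 6.5786885) / (-0.0981529 − (-1.7308573)) = 6.7016302 − (-0.0120671)/(1.6327044) = 6.7090210

6.57869, 6.70163, 6.70902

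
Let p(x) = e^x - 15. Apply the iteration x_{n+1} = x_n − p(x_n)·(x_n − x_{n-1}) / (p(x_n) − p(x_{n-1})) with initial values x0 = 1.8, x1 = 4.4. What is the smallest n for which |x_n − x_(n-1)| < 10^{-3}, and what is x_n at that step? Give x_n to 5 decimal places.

n = 8, x_n = 2.70805

p(1.8) = -8.9503525, p(4.4) = 66.4508687
x2 = 4.4000000 − 66.4508687·(2.6000000)/(75.4012212) = 2.1086278;  |Δ| = 2.2913722
p(2.1086278) = -6.7630688
x3 = 2.1086278 − (-6.7630688)·(-2.2913722)/(-73.2139375) = 2.3202912;  |Δ| = 0.2116634
p(2.3202912) = -4.8213621
x4 = 2.3202912 − (-4.8213621)·(0.2116634)/(1.9417067) = 2.8458627;  |Δ| = 0.5255715
p(2.8458627) = 2.2164046
x5 = 2.8458627 − 2.2164046·(0.5255715)/(7.0377667) = 2.6803444;  |Δ| = 0.1655183
p(2.6803444) = -0.4098827
x6 = 2.6803444 − (-0.4098827)·(-0.1655183)/(-2.6262873) = 2.7061767;  |Δ| = 0.0258323
p(2.7061767) = -0.0280759
x7 = 2.7061767 − (-0.0280759)·(0.0258323)/(0.3818067) = 2.7080763;  |Δ| = 0.0018996
p(2.7080763) = 0.0003912
x8 = 2.7080763 − 0.0003912·(0.0018996)/(0.0284672) = 2.7080502;  |Δ| = 0.0000261
|x8 − x7| = 0.0000261 < 10^{-3}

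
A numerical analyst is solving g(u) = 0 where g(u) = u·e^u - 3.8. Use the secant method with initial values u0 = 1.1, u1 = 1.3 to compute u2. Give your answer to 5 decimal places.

1.16761

g(1.1) = -0.4954174, g(1.3) = 0.9700857
u2 = 1.3000000 − 0.9700857·(1.3000000 − 1.1000000) / (0.9700857 − (-0.4954174)) = 1.3000000 − (0.1940171)/(1.4655030) = 1.1676106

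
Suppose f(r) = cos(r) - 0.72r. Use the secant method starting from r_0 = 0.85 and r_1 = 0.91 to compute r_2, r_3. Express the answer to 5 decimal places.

f(0.85) = 0.0479831, f(0.91) = -0.0414543
r_2 = 0.9100000 − (-0.0414543)·(0.9100000 − 0.8500000) / (-0.0414543 − 0.0479831) = 0.9100000 − (-0.0024873)/(-0.0894374) = 0.8821900
f(0.8821900) = 0.0002849
r_3 = 0.8821900 − 0.0002849·(0.8821900 − 0.9100000) / (0.0002849 − (-0.0414543)) = 0.8821900 − (-0.0000079)/(0.0417392) = 0.8823798

0.88219, 0.88238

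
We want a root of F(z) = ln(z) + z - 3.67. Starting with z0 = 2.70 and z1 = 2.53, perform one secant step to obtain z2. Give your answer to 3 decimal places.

F(2.70) = 0.02325, F(2.53) = -0.21178
z2 = 2.53000 − (-0.21178)·(2.53000 − 2.70000) / (-0.21178 − 0.02325) = 2.53000 − (0.03600)/(-0.23503) = 2.68318

2.683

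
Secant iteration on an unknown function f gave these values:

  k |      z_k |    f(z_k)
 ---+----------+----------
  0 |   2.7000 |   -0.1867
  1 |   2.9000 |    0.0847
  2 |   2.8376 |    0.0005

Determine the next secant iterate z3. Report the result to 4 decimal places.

z3 = 2.8376 − 0.0005·(2.8376 − 2.9000) / (0.0005 − 0.0847)
   = 2.8376 − (-0.000031)/(-0.084200) = 2.837229

2.8372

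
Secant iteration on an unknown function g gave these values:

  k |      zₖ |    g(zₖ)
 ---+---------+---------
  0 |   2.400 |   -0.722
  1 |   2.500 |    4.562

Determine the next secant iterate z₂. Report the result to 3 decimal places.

z₂ = 2.500 − 4.562·(2.500 − 2.400) / (4.562 − (-0.722))
   = 2.500 − (0.45620)/(5.28400) = 2.41366

2.414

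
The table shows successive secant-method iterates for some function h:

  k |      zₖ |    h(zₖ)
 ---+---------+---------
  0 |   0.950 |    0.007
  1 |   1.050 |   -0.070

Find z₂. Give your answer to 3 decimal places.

0.959

z₂ = 1.050 − (-0.070)·(1.050 − 0.950) / (-0.070 − 0.007)
   = 1.050 − (-0.00700)/(-0.07700) = 0.95909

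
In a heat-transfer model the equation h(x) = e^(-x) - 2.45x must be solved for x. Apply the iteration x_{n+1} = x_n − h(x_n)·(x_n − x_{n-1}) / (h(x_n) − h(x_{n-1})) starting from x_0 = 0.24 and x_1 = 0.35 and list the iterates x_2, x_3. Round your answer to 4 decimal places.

0.3022, 0.3018

h(0.24) = 0.198628, h(0.35) = -0.152812
x_2 = 0.350000 − (-0.152812)·(0.350000 − 0.240000) / (-0.152812 − 0.198628) = 0.350000 − (-0.016809)/(-0.351440) = 0.302170
h(0.302170) = -0.001105
x_3 = 0.302170 − (-0.001105)·(0.302170 − 0.350000) / (-0.001105 − (-0.152812)) = 0.302170 − (0.000053)/(0.151707) = 0.301822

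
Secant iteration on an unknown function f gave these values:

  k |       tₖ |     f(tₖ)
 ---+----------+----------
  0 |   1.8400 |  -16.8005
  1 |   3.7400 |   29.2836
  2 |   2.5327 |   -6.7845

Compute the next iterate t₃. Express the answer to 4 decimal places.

2.7598

t₃ = 2.5327 − (-6.7845)·(2.5327 − 3.7400) / (-6.7845 − 29.2836)
   = 2.5327 − (8.190927)/(-36.068100) = 2.759796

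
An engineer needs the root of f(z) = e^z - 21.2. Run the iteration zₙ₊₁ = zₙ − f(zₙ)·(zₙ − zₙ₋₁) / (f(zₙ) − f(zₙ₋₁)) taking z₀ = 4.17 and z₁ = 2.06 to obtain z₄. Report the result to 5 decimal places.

f(4.17) = 43.5154521, f(2.06) = -13.3540302
z₂ = 2.0600000 − (-13.3540302)·(2.0600000 − 4.1700000) / (-13.3540302 − 43.5154521) = 2.0600000 − (28.1770037)/(-56.8694823) = 2.5554679
f(2.5554679) = -8.3226763
z₃ = 2.5554679 − (-8.3226763)·(2.5554679 − 2.0600000) / (-8.3226763 − (-13.3540302)) = 2.5554679 − (-4.1236190)/(5.0313539) = 3.3750523
f(3.3750523) = 8.0258119
z₄ = 3.3750523 − 8.0258119·(3.3750523 − 2.5554679) / (8.0258119 − (-8.3226763)) = 3.3750523 − (6.5778301)/(16.3484882) = 2.9727013

2.97270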